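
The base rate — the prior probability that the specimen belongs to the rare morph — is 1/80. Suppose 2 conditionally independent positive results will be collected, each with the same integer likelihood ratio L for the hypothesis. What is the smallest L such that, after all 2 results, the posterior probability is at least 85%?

Prior odds = 0.0125/0.9875 = 1/79.
Target odds = 0.85/0.15 = 17/3.
Need L² ≥ 17/3 ÷ (1/79) = 1343/3.
21² = 441 < 1343/3 ≤ 484 = 22², so L = 22.

22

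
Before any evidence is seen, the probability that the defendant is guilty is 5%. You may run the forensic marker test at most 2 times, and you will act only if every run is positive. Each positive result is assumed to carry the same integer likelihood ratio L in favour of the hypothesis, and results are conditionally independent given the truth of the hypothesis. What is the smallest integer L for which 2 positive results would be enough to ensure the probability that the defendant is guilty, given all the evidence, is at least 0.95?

19

Prior odds = 0.05/0.95 = 1/19.
Target odds = 0.95/0.05 = 19.
Need L² ≥ 19 ÷ (1/19) = 361.
18² = 324 < 361 ≤ 361 = 19², so L = 19.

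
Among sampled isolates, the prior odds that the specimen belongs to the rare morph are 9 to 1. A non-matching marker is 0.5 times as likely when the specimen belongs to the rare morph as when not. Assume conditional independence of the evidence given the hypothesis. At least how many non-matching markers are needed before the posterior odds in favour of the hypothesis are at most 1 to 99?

10

Prior odds = 9.
Likelihood ratio per non-matching marker = 0.5.
Target odds = 1/99.
Require 0.5ⁿ ≤ 1/99 ÷ 9 = 1/891.
0.5⁹ = 0.001953125 is still above 1/891 but 0.5¹⁰ = 1/1024 is at or below it, so n = 10.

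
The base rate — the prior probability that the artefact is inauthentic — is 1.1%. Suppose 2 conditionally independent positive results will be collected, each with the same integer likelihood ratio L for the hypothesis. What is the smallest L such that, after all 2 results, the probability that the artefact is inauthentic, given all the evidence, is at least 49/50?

67

Prior odds = 0.011/0.989 = 11/989.
Target odds = 0.98/0.02 = 49.
Need L² ≥ 49 ÷ (11/989) = 48461/11.
66² = 4356 < 48461/11 ≤ 4489 = 67², so L = 67.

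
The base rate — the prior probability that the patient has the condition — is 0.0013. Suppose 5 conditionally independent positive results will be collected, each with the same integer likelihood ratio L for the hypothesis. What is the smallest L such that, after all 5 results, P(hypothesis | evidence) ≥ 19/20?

7

Prior odds = 0.0013/0.9987 = 13/9987.
Target odds = 0.95/0.05 = 19.
Need L⁵ ≥ 19 ÷ (13/9987) = 189753/13.
6⁵ = 7776 < 189753/13 ≤ 16807 = 7⁵, so L = 7.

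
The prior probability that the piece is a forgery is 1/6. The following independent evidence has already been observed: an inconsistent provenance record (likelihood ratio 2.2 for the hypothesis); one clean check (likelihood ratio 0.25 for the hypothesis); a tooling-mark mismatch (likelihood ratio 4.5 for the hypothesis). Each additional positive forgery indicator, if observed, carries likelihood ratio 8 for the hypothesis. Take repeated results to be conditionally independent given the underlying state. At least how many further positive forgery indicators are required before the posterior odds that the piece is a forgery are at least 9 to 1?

Prior odds = (1/6)/(5/6) = 0.2.
Combined Bayes factor of the evidence already in hand = 2.2 × 0.25 × 4.5 = 2.475.
Odds after that evidence = 0.2 × 2.475 = 0.495.
Target odds = 9.
Need 8ⁿ ≥ 9 ÷ 0.495 = 200/11.
8¹ = 8 falls short of 200/11 but 8² = 64 reaches it, so n = 2.

2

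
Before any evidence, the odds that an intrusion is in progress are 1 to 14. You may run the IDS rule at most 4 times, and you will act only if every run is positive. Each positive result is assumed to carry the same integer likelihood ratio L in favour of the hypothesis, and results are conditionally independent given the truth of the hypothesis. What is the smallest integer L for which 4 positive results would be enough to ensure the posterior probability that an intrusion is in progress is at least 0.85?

Prior odds = 1/14.
Target odds = 0.85/0.15 = 17/3.
Need L⁴ ≥ 17/3 ÷ (1/14) = 238/3.
2⁴ = 16 < 238/3 ≤ 81 = 3⁴, so L = 3.

3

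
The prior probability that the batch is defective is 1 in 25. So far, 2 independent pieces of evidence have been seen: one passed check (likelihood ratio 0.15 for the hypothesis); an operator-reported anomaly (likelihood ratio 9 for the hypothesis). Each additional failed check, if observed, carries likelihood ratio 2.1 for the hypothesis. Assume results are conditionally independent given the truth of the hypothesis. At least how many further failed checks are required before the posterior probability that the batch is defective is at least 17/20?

7

Prior odds = 0.04/0.96 = 1/24.
Combined Bayes factor of the evidence already in hand = 0.15 × 9 = 1.35.
Odds after that evidence = (1/24) × 1.35 = 0.05625.
Target odds = 0.85/0.15 = 17/3.
Need 2.1ⁿ ≥ 17/3 ÷ 0.05625 = 2720/27.
2.1⁶ = 85766121/1000000 falls short of 2720/27 but 2.1⁷ ≈180.109 reaches it, so n = 7.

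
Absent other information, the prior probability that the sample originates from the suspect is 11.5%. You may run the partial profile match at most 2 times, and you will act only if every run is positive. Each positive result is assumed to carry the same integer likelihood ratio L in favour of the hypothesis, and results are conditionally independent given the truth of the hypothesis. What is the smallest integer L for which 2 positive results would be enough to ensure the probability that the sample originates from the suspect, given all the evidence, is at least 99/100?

Prior odds = 0.115/0.885 = 23/177.
Target odds = 0.99/0.01 = 99.
Need L² ≥ 99 ÷ (23/177) = 17523/23.
27² = 729 < 17523/23 ≤ 784 = 28², so L = 28.

28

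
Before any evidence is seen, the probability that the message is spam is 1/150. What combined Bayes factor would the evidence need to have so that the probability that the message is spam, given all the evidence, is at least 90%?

1341

Prior odds = (1/150)/(149/150) = 1/149.
Target odds = 0.9/0.1 = 9.
Required Bayes factor = 9 ÷ (1/149) = 1341.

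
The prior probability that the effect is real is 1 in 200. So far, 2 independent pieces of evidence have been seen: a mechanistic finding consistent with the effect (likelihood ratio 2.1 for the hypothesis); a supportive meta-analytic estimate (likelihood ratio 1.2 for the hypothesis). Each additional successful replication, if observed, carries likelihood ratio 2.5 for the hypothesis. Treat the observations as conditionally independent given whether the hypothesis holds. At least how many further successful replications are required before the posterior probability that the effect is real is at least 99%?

10

Prior odds = 0.005/0.995 = 1/199.
Combined Bayes factor of the evidence already in hand = 2.1 × 1.2 = 2.52.
Odds after that evidence = (1/199) × 2.52 = 63/4975.
Target odds = 0.99/0.01 = 99.
Need 2.5ⁿ ≥ 99 ÷ (63/4975) = 54725/7.
2.5⁹ = 1953125/512 falls short of 54725/7 but 2.5¹⁰ = 9765625/1024 reaches it, so n = 10.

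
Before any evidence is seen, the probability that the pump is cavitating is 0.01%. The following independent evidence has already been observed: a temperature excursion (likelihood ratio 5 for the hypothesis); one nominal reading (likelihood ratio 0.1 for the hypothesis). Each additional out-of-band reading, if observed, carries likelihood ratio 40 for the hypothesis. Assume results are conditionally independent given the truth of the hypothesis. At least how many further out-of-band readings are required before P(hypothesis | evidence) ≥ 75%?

3

Prior odds = 0.0001/0.9999 = 1/9999.
Combined Bayes factor of the evidence already in hand = 5 × 0.1 = 0.5.
Odds after that evidence = (1/9999) × 0.5 = 1/19998.
Target odds = 0.75/0.25 = 3.
Need 40ⁿ ≥ 3 ÷ (1/19998) = 59994.
40² = 1600 falls short of 59994 but 40³ = 64000 reaches it, so n = 3.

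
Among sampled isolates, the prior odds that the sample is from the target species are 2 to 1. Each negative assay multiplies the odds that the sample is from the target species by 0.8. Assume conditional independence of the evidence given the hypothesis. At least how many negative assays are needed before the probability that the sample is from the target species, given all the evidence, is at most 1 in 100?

24

Prior odds = 2.
Likelihood ratio per negative assay = 0.8.
Target posterior odds = 0.01/0.99 = 1/99.
Require 0.8ⁿ ≤ 1/99 ÷ 2 = 1/198.
0.8²³ ≈0.00590296 is still above 1/198 but 0.8²⁴ ≈0.00472237 is at or below it, so n = 24.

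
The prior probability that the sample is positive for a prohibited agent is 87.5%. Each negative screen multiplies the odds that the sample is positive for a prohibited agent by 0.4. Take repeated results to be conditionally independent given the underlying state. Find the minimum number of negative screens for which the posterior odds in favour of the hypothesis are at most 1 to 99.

8

Prior odds = 0.875/0.125 = 7.
Likelihood ratio per negative screen = 0.4.
Target odds = 1/99.
Require 0.4ⁿ ≤ 1/99 ÷ 7 = 1/693.
0.4⁷ = 128/78125 is still above 1/693 but 0.4⁸ = 256/390625 is at or below it, so n = 8.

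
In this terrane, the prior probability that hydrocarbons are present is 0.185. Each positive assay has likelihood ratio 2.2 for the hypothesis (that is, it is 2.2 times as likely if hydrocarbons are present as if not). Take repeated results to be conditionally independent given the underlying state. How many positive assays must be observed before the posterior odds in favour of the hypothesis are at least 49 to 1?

Prior odds: 0.185 ÷ 0.815 = 37/163.
Likelihood ratio per positive assay = 2.2.
Target odds = 49.
Need (37/163) × 2.2ⁿ ≥ 49, i.e. 2.2ⁿ ≥ 7987/37.
2.2⁶ = 1771561/15625 falls short of 7987/37 but 2.2⁷ = 19487171/78125 reaches it, so n = 7.

7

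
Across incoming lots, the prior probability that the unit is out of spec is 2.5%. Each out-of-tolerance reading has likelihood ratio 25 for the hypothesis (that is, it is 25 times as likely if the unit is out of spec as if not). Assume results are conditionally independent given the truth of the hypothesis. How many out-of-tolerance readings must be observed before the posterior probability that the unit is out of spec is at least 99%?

3

Prior odds: 0.025 ÷ 0.975 = 1/39.
Likelihood ratio per out-of-tolerance reading = 25.
Target odds: 0.99 ÷ 0.01 = 99.
Require 25ⁿ ≥ 99 ÷ (1/39) = 3861.
25² = 625 falls short of 3861 but 25³ = 15625 reaches it, so n = 3.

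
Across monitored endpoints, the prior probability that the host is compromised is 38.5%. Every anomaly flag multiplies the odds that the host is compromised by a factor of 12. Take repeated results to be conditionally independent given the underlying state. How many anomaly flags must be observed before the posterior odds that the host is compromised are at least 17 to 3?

1

Prior odds: 0.385 ÷ 0.615 = 77/123.
Likelihood ratio per anomaly flag = 12.
Target odds = 17/3.
Require 12ⁿ ≥ 17/3 ÷ (77/123) = 697/77.
12¹ = 12, which meets the required 697/77; so n = 1.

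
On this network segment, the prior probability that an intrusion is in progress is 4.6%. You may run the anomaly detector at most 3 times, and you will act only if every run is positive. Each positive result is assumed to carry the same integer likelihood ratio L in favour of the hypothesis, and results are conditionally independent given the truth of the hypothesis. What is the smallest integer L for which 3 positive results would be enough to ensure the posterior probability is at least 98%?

Prior odds = 0.046/0.954 = 23/477.
Target odds = 0.98/0.02 = 49.
Need L³ ≥ 49 ÷ (23/477) = 23373/23.
10³ = 1000 < 23373/23 ≤ 1331 = 11³, so L = 11.

11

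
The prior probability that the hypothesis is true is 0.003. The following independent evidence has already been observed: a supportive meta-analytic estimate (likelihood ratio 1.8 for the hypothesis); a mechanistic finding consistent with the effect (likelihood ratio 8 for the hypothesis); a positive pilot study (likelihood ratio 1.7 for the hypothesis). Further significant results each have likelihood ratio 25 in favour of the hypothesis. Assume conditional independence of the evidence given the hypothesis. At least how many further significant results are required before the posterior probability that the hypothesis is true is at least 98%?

Prior odds = 0.003/0.997 = 3/997.
Combined Bayes factor of the evidence already in hand = 1.8 × 8 × 1.7 = 24.48.
Odds after that evidence = (3/997) × 24.48 = 1836/24925.
Target odds = 0.98/0.02 = 49.
Need 25ⁿ ≥ 49 ÷ (1836/24925) = 1221325/1836.
25² = 625 falls short of 1221325/1836 but 25³ = 15625 reaches it, so n = 3.

3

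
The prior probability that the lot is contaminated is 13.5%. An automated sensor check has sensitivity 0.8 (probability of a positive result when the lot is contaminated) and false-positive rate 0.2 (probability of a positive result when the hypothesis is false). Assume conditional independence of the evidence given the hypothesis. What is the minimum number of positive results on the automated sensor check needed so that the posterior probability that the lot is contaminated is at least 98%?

5

Prior odds = 0.135/0.865 = 27/173.
Likelihood ratio of a positive result = 0.8/0.2 = 4.
Target posterior odds = 0.98/0.02 = 49.
Require 4ⁿ ≥ 49 ÷ (27/173) = 8477/27.
4⁴ = 256 falls short of 8477/27 but 4⁵ = 1024 reaches it, so n = 5.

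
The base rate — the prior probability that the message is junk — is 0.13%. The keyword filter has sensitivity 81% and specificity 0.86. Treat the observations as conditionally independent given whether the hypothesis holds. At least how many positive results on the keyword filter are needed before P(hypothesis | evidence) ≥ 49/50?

7

Prior odds: 0.0013 ÷ 0.9987 = 13/9987.
False-positive rate = 1 − 0.86 = 0.14; likelihood ratio of a positive = 0.81/0.14 = 81/14.
Target odds: 0.98 ÷ 0.02 = 49.
Require (81/14)ⁿ ≥ 49 ÷ (13/9987) = 489363/13.
(81/14)⁶ ≈37509.6 falls short of 489363/13 but (81/14)⁷ ≈217020 reaches it, so n = 7.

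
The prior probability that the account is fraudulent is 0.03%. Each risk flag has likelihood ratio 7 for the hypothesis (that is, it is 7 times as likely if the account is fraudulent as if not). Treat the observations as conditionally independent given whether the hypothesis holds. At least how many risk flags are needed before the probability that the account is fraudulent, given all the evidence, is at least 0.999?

8

Prior odds = 0.0003/0.9997 = 3/9997.
Likelihood ratio per risk flag = 7.
Target posterior odds = 0.999/0.001 = 999.
Require 7ⁿ ≥ 999 ÷ (3/9997) = 3329001.
7⁷ = 823543 falls short of 3329001 but 7⁸ = 5764801 reaches it, so n = 8.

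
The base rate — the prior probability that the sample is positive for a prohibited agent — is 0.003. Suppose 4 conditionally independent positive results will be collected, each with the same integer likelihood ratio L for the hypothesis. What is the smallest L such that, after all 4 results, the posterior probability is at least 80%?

Prior odds = 0.003/0.997 = 3/997.
Target odds = 0.8/0.2 = 4.
Need L⁴ ≥ 4 ÷ (3/997) = 3988/3.
6⁴ = 1296 < 3988/3 ≤ 2401 = 7⁴, so L = 7.

7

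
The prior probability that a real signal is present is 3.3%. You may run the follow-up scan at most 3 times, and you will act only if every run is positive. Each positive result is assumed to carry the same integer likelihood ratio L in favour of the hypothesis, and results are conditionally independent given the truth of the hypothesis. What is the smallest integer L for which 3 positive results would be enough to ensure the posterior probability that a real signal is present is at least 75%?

5

Prior odds = 0.033/0.967 = 33/967.
Target odds = 0.75/0.25 = 3.
Need L³ ≥ 3 ÷ (33/967) = 967/11.
4³ = 64 < 967/11 ≤ 125 = 5³, so L = 5.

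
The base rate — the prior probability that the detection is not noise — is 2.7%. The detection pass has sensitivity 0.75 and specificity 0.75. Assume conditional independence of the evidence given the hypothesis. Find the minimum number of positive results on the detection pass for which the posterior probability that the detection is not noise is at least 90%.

Prior odds: 0.027 ÷ 0.973 = 27/973.
False-positive rate = 1 − 0.75 = 0.25; likelihood ratio of a positive = 0.75/0.25 = 3.
Target odds: 0.9 ÷ 0.1 = 9.
Require 3ⁿ ≥ 9 ÷ (27/973) = 973/3.
3⁵ = 243 falls short of 973/3 but 3⁶ = 729 reaches it, so n = 6.

6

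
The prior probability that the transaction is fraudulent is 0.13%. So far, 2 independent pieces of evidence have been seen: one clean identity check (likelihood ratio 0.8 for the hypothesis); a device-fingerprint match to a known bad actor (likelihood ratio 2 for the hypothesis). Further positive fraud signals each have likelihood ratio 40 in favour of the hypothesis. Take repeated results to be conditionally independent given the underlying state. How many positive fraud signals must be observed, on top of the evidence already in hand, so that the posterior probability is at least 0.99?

3

Prior odds = 0.0013/0.9987 = 13/9987.
Combined Bayes factor of the evidence already in hand = 0.8 × 2 = 1.6.
Odds after that evidence = (13/9987) × 1.6 = 104/49935.
Target odds = 0.99/0.01 = 99.
Need 40ⁿ ≥ 99 ÷ (104/49935) = 4943565/104.
40² = 1600 falls short of 4943565/104 but 40³ = 64000 reaches it, so n = 3.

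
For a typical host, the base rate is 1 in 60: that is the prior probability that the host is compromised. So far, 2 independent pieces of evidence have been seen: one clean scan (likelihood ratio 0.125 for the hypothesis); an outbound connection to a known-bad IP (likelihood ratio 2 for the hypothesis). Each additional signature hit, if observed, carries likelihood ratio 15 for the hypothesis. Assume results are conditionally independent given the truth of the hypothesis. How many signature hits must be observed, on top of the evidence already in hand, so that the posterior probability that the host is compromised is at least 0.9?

3

Prior odds = (1/60)/(59/60) = 1/59.
Combined Bayes factor of the evidence already in hand = 0.125 × 2 = 0.25.
Odds after that evidence = (1/59) × 0.25 = 1/236.
Target odds = 0.9/0.1 = 9.
Need 15ⁿ ≥ 9 ÷ (1/236) = 2124.
15² = 225 falls short of 2124 but 15³ = 3375 reaches it, so n = 3.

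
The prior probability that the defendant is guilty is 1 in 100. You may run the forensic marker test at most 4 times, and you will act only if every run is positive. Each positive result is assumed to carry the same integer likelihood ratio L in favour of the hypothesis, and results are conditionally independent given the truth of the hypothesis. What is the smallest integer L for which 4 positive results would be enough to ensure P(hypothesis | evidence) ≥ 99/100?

10

Prior odds = 0.01/0.99 = 1/99.
Target odds = 0.99/0.01 = 99.
Need L⁴ ≥ 99 ÷ (1/99) = 9801.
9⁴ = 6561 < 9801 ≤ 10000 = 10⁴, so L = 10.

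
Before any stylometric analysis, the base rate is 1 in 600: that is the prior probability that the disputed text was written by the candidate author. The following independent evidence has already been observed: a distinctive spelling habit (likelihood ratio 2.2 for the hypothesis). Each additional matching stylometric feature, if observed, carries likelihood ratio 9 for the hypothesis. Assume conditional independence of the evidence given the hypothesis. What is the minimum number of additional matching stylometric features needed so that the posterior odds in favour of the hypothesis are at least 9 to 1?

Prior odds = (1/600)/(599/600) = 1/599.
Bayes factor of the evidence already in hand = 2.2.
Odds after that evidence = (1/599) × 2.2 = 11/2995.
Target odds = 9.
Need 9ⁿ ≥ 9 ÷ (11/2995) = 26955/11.
9³ = 729 falls short of 26955/11 but 9⁴ = 6561 reaches it, so n = 4.

4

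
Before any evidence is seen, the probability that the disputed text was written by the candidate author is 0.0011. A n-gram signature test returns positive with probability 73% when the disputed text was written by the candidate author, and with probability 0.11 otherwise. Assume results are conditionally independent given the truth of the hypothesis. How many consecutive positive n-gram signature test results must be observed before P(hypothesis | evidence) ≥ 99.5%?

7

Prior odds: 0.0011 ÷ 0.9989 = 11/9989.
Likelihood ratio of a positive result = 0.73/0.11 = 73/11.
Target odds: 0.995 ÷ 0.005 = 199.
Require (73/11)ⁿ ≥ 199 ÷ (11/9989) = 1987811/11.
(73/11)⁶ ≈85424.2 falls short of 1987811/11 but (73/11)⁷ ≈566906 reaches it, so n = 7.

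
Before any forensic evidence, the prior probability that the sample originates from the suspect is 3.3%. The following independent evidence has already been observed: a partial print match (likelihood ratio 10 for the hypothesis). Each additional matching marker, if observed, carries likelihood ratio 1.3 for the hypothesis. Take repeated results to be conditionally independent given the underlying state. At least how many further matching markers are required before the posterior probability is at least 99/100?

Prior odds = 0.033/0.967 = 33/967.
Bayes factor of the evidence already in hand = 10.
Odds after that evidence = (33/967) × 10 = 330/967.
Target odds = 0.99/0.01 = 99.
Need 1.3ⁿ ≥ 99 ÷ (330/967) = 290.1.
1.3²¹ ≈247.065 falls short of 290.1 but 1.3²² ≈321.184 reaches it, so n = 22.

22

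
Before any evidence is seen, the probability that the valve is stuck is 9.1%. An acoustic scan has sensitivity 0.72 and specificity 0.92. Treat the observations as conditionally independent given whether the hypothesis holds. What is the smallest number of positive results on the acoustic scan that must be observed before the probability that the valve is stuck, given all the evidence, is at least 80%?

2

Prior odds: 0.091 ÷ 0.909 = 91/909.
False-positive rate = 1 − 0.92 = 0.08; likelihood ratio of a positive = 0.72/0.08 = 9.
Target odds: 0.8 ÷ 0.2 = 4.
Need (91/909) × 9ⁿ ≥ 4, i.e. 9ⁿ ≥ 3636/91.
9¹ = 9 falls short of 3636/91 but 9² = 81 reaches it, so n = 2.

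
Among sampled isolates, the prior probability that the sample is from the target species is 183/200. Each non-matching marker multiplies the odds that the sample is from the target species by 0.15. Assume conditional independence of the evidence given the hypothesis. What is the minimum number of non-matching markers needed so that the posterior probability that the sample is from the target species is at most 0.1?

Prior odds: 0.915 ÷ 0.085 = 183/17.
Likelihood ratio per non-matching marker = 0.15.
Target odds: 0.1 ÷ 0.9 = 1/9.
Need (183/17) × 0.15ⁿ ≤ 1/9, i.e. 0.15ⁿ ≤ 17/1647.
0.15² = 0.0225 is still above 17/1647 but 0.15³ = 0.003375 is at or below it, so n = 3.

3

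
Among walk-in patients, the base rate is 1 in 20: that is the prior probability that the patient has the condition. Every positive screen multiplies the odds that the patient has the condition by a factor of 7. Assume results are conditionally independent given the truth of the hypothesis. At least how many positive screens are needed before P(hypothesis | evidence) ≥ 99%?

4

Prior odds = 0.05/0.95 = 1/19.
Likelihood ratio per positive screen = 7.
Target odds: 0.99 ÷ 0.01 = 99.
Need (1/19) × 7ⁿ ≥ 99, i.e. 7ⁿ ≥ 1881.
7³ = 343 falls short of 1881 but 7⁴ = 2401 reaches it, so n = 4.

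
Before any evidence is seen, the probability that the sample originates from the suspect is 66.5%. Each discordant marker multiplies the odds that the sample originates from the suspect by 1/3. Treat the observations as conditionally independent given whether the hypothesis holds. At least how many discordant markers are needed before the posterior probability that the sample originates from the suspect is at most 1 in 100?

Prior odds = 0.665/0.335 = 133/67.
Likelihood ratio per discordant marker = 1/3.
Target posterior odds = 0.01/0.99 = 1/99.
Need (133/67) × (1/3)ⁿ ≤ 1/99, i.e. (1/3)ⁿ ≤ 67/13167.
(1/3)⁴ = 1/81 is still above 67/13167 but (1/3)⁵ = 1/243 is at or below it, so n = 5.

5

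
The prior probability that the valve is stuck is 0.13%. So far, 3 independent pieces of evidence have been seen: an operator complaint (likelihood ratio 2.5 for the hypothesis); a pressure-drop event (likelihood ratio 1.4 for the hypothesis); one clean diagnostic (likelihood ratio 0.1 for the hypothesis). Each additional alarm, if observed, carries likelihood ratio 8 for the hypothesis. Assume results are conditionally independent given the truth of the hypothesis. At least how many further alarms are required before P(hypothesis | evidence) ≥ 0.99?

6

Prior odds = 0.0013/0.9987 = 13/9987.
Combined Bayes factor of the evidence already in hand = 2.5 × 1.4 × 0.1 = 0.35.
Odds after that evidence = (13/9987) × 0.35 = 91/199740.
Target odds = 0.99/0.01 = 99.
Need 8ⁿ ≥ 99 ÷ (91/199740) = 19774260/91.
8⁵ = 32768 falls short of 19774260/91 but 8⁶ = 262144 reaches it, so n = 6.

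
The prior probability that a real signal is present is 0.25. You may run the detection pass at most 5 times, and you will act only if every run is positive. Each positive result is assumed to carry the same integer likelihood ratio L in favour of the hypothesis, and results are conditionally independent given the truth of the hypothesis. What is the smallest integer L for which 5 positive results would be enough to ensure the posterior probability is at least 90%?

2

Prior odds = 0.25/0.75 = 1/3.
Target odds = 0.9/0.1 = 9.
Need L⁵ ≥ 9 ÷ (1/3) = 27.
1⁵ = 1 < 27 ≤ 32 = 2⁵, so L = 2.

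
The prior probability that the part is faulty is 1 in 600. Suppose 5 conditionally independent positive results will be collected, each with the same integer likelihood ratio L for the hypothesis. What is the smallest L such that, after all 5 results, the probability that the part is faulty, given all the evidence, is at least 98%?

Prior odds = (1/600)/(599/600) = 1/599.
Target odds = 0.98/0.02 = 49.
Need L⁵ ≥ 49 ÷ (1/599) = 29351.
7⁵ = 16807 < 29351 ≤ 32768 = 8⁵, so L = 8.

8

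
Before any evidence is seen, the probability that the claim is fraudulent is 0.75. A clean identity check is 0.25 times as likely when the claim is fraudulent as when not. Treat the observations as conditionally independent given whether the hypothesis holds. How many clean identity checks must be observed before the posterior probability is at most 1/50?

Prior odds = 0.75/0.25 = 3.
Likelihood ratio per clean identity check = 0.25.
Target posterior odds = 0.02/0.98 = 1/49.
Need 3 × 0.25ⁿ ≤ 1/49, i.e. 0.25ⁿ ≤ 1/147.
0.25³ = 0.015625 is still above 1/147 but 0.25⁴ = 0.00390625 is at or below it, so n = 4.

4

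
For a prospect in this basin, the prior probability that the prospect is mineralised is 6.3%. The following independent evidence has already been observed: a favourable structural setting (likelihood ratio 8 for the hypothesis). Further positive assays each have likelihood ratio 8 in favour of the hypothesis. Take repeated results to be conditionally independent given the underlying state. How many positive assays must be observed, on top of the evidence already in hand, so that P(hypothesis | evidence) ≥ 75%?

Prior odds = 0.063/0.937 = 63/937.
Bayes factor of the evidence already in hand = 8.
Odds after that evidence = (63/937) × 8 = 504/937.
Target odds = 0.75/0.25 = 3.
Need 8ⁿ ≥ 3 ÷ (504/937) = 937/168.
8¹ = 8, which meets the required 937/168; so n = 1.

1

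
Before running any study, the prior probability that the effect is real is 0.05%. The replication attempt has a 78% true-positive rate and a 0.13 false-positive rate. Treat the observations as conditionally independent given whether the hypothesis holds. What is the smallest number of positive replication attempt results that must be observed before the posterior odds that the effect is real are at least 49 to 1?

Prior odds = 0.0005/0.9995 = 1/1999.
Likelihood ratio of a positive result = 0.78/0.13 = 6.
Target odds = 49.
Need (1/1999) × 6ⁿ ≥ 49, i.e. 6ⁿ ≥ 97951.
6⁶ = 46656 falls short of 97951 but 6⁷ = 279936 reaches it, so n = 7.

7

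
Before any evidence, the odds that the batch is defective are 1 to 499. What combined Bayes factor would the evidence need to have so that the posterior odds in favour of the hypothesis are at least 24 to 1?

11976

Prior odds = 1/499.
Target odds = 24.
Required Bayes factor = 24 ÷ (1/499) = 11976.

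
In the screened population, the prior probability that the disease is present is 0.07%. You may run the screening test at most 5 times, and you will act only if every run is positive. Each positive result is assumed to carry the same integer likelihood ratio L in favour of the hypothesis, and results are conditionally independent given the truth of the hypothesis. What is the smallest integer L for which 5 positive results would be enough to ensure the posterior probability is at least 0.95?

Prior odds = 0.0007/0.9993 = 7/9993.
Target odds = 0.95/0.05 = 19.
Need L⁵ ≥ 19 ÷ (7/9993) = 189867/7.
7⁵ = 16807 < 189867/7 ≤ 32768 = 8⁵, so L = 8.

8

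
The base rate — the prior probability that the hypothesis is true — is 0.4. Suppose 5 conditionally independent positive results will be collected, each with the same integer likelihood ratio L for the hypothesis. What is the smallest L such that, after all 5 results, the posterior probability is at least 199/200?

4

Prior odds = 0.4/0.6 = 2/3.
Target odds = 0.995/0.005 = 199.
Need L⁵ ≥ 199 ÷ (2/3) = 298.5.
3⁵ = 243 < 298.5 ≤ 1024 = 4⁵, so L = 4.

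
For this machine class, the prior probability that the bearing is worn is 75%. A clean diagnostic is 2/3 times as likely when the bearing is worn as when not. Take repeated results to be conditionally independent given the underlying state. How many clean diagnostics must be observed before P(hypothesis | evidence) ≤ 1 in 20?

Prior odds: 0.75 ÷ 0.25 = 3.
Likelihood ratio per clean diagnostic = 2/3.
Target odds: 0.05 ÷ 0.95 = 1/19.
Need 3 × (2/3)ⁿ ≤ 1/19, i.e. (2/3)ⁿ ≤ 1/57.
(2/3)⁹ = 512/19683 is still above 1/57 but (2/3)¹⁰ = 1024/59049 is at or below it, so n = 10.

10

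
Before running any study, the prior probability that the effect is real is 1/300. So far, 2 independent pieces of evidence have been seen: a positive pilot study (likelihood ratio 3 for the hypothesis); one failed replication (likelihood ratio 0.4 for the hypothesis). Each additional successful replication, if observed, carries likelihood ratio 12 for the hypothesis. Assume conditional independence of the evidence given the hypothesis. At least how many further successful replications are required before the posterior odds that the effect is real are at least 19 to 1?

4

Prior odds = (1/300)/(299/300) = 1/299.
Combined Bayes factor of the evidence already in hand = 3 × 0.4 = 1.2.
Odds after that evidence = (1/299) × 1.2 = 6/1495.
Target odds = 19.
Need 12ⁿ ≥ 19 ÷ (6/1495) = 28405/6.
12³ = 1728 falls short of 28405/6 but 12⁴ = 20736 reaches it, so n = 4.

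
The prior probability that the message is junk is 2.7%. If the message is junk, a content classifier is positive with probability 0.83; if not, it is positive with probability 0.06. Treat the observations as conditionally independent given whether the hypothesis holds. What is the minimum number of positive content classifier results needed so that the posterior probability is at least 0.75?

Prior odds: 0.027 ÷ 0.973 = 27/973.
Likelihood ratio of a positive = 0.83/0.06 = 83/6.
Target odds: 0.75 ÷ 0.25 = 3.
Require (83/6)ⁿ ≥ 3 ÷ (27/973) = 973/9.
(83/6)¹ = 83/6 falls short of 973/9 but (83/6)² = 6889/36 reaches it, so n = 2.

2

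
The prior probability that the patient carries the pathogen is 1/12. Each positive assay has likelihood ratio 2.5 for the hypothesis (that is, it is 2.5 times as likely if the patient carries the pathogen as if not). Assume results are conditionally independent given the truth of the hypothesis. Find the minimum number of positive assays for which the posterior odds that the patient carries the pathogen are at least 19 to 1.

Prior odds: (1/12) ÷ (11/12) = 1/11.
Likelihood ratio per positive assay = 2.5.
Target odds = 19.
Require 2.5ⁿ ≥ 19 ÷ (1/11) = 209.
2.5⁵ = 97.65625 falls short of 209 but 2.5⁶ = 244.140625 reaches it, so n = 6.

6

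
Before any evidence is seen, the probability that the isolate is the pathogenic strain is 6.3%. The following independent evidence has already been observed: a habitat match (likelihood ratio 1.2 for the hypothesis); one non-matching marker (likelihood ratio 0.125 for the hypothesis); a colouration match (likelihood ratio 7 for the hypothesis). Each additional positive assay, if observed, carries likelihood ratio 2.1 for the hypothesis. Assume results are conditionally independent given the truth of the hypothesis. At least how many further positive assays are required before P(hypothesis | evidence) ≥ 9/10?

Prior odds = 0.063/0.937 = 63/937.
Combined Bayes factor of the evidence already in hand = 1.2 × 0.125 × 7 = 1.05.
Odds after that evidence = (63/937) × 1.05 = 1323/18740.
Target odds = 0.9/0.1 = 9.
Need 2.1ⁿ ≥ 9 ÷ (1323/18740) = 18740/147.
2.1⁶ = 85766121/1000000 falls short of 18740/147 but 2.1⁷ ≈180.109 reaches it, so n = 7.

7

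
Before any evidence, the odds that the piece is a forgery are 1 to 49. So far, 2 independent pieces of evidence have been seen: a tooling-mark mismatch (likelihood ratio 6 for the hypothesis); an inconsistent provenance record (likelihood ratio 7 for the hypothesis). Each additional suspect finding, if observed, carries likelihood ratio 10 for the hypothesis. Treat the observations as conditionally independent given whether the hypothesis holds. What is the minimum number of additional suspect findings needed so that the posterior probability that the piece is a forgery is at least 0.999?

Prior odds = 1/49.
Combined Bayes factor of the evidence already in hand = 6 × 7 = 42.
Odds after that evidence = (1/49) × 42 = 6/7.
Target odds = 0.999/0.001 = 999.
Need 10ⁿ ≥ 999 ÷ (6/7) = 1165.5.
10³ = 1000 falls short of 1165.5 but 10⁴ = 10000 reaches it, so n = 4.

4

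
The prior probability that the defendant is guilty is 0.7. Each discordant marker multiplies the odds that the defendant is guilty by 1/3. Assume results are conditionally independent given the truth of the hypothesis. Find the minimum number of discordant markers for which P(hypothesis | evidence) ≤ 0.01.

5

Prior odds: 0.7 ÷ 0.3 = 7/3.
Likelihood ratio per discordant marker = 1/3.
Target posterior odds = 0.01/0.99 = 1/99.
Need (7/3) × (1/3)ⁿ ≤ 1/99, i.e. (1/3)ⁿ ≤ 1/231.
(1/3)⁴ = 1/81 is still above 1/231 but (1/3)⁵ = 1/243 is at or below it, so n = 5.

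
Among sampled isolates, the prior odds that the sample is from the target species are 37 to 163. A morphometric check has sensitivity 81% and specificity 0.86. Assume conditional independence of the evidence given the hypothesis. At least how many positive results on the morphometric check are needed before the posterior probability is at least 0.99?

4

Prior odds = 37/163.
False-positive rate = 1 − 0.86 = 0.14; likelihood ratio of a positive = 0.81/0.14 = 81/14.
Target posterior odds = 0.99/0.01 = 99.
Require (81/14)ⁿ ≥ 99 ÷ (37/163) = 16137/37.
(81/14)³ = 531441/2744 falls short of 16137/37 but (81/14)⁴ = 43046721/38416 reaches it, so n = 4.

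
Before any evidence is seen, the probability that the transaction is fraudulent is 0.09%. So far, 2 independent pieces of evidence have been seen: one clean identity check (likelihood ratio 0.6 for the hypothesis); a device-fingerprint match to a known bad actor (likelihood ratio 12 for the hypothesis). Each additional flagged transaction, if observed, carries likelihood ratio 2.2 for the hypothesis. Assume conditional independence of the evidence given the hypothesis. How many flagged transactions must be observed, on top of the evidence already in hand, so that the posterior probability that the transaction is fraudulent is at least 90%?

Prior odds = 0.0009/0.9991 = 9/9991.
Combined Bayes factor of the evidence already in hand = 0.6 × 12 = 7.2.
Odds after that evidence = (9/9991) × 7.2 = 324/49955.
Target odds = 0.9/0.1 = 9.
Need 2.2ⁿ ≥ 9 ÷ (324/49955) = 49955/36.
2.2⁹ ≈1207.27 falls short of 49955/36 but 2.2¹⁰ ≈2655.99 reaches it, so n = 10.

10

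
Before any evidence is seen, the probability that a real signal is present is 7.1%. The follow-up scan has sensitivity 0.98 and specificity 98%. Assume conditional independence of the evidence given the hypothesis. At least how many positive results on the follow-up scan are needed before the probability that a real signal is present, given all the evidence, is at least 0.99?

Prior odds = 0.071/0.929 = 71/929.
False-positive rate = 1 − 0.98 = 0.02; likelihood ratio of a positive = 0.98/0.02 = 49.
Target posterior odds = 0.99/0.01 = 99.
Need (71/929) × 49ⁿ ≥ 99, i.e. 49ⁿ ≥ 91971/71.
49¹ = 49 falls short of 91971/71 but 49² = 2401 reaches it, so n = 2.

2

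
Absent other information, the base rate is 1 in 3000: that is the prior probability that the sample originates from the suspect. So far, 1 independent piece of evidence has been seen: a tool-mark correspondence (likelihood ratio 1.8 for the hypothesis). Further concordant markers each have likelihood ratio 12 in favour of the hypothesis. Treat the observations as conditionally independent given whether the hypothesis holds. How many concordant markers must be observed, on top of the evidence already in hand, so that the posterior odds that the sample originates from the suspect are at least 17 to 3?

4

Prior odds = (1/3000)/(2999/3000) = 1/2999.
Bayes factor of the evidence already in hand = 1.8.
Odds after that evidence = (1/2999) × 1.8 = 9/14995.
Target odds = 17/3.
Need 12ⁿ ≥ 17/3 ÷ (9/14995) = 254915/27.
12³ = 1728 falls short of 254915/27 but 12⁴ = 20736 reaches it, so n = 4.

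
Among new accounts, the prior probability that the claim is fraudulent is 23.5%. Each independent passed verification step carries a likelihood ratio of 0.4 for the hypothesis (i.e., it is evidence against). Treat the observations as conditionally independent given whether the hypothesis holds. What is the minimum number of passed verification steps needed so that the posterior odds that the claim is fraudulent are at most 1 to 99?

4

Prior odds = 0.235/0.765 = 47/153.
Likelihood ratio per passed verification step = 0.4.
Target odds = 1/99.
Require 0.4ⁿ ≤ 1/99 ÷ (47/153) = 17/517.
0.4³ = 0.064 is still above 17/517 but 0.4⁴ = 0.0256 is at or below it, so n = 4.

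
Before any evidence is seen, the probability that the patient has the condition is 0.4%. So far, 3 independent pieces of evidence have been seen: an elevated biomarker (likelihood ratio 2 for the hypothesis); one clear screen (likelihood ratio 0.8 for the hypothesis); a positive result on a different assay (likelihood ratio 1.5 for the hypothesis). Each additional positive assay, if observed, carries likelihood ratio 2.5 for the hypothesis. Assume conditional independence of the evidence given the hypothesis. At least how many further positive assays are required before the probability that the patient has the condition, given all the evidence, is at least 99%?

Prior odds = 0.004/0.996 = 1/249.
Combined Bayes factor of the evidence already in hand = 2 × 0.8 × 1.5 = 2.4.
Odds after that evidence = (1/249) × 2.4 = 4/415.
Target odds = 0.99/0.01 = 99.
Need 2.5ⁿ ≥ 99 ÷ (4/415) = 10271.25.
2.5¹⁰ = 9765625/1024 falls short of 10271.25 but 2.5¹¹ = 48828125/2048 reaches it, so n = 11.

11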